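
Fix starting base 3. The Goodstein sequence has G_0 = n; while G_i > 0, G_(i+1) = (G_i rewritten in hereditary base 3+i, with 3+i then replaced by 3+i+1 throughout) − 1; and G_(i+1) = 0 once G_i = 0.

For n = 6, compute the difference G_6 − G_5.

-1

6 —HB3→ 2·3 —bump→ 2·4 = 8 —(−1)→ 7
7 —HB4→ 4 + 3 —bump→ 5 + 3 = 8 —(−1)→ 7
7 —HB5→ 5 + 2 —bump→ 6 + 2 = 8 —(−1)→ 7
7 —HB6→ 6 + 1 —bump→ 7 + 1 = 8 —(−1)→ 7
7 —HB7→ 7 —bump→ 8 = 8 —(−1)→ 7
7 —HB8→ 7 —bump→ 7 = 7 —(−1)→ 6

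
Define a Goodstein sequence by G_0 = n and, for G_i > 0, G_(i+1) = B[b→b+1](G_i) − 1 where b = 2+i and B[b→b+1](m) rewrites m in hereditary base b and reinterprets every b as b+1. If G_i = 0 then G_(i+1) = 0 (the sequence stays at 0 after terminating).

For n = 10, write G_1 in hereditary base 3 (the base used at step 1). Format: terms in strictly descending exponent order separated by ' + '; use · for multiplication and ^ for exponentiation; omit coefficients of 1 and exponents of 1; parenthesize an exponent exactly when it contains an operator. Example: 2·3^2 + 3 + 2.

3^(3 + 1) + 2

step 0: 10 = 2^(2 + 1) + 2; sub 3 for 2: 3^(3 + 1) + 3; = 84; G_1 = 84−1 = 83
step 1: 83 = 3^(3 + 1) + 2; sub 4 for 3: 4^(4 + 1) + 2; = 1026; G_2 = 1026−1 = 1025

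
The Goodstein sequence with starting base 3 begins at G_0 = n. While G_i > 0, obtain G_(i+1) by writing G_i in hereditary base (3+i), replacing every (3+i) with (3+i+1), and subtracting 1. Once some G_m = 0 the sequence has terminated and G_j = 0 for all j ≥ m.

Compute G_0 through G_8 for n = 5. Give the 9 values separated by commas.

5, 5, 5, 5, 4, 3, 2, 1, 0

i=0: 5 = 3 + 2 (b=3); 3→4: 4 + 2 = 6; 6−1 = 5
i=1: 5 = 4 + 1 (b=4); 4→5: 5 + 1 = 6; 6−1 = 5
i=2: 5 = 5 (b=5); 5→6: 6 = 6; 6−1 = 5
i=3: 5 = 5 (b=6); 6→7: 5 = 5; 5−1 = 4
i=4: 4 = 4 (b=7); 7→8: 4 = 4; 4−1 = 3
i=5: 3 = 3 (b=8); 8→9: 3 = 3; 3−1 = 2
i=6: 2 = 2 (b=9); 9→10: 2 = 2; 2−1 = 1
i=7: 1 = 1 (b=10); 10→11: 1 = 1; 1−1 = 0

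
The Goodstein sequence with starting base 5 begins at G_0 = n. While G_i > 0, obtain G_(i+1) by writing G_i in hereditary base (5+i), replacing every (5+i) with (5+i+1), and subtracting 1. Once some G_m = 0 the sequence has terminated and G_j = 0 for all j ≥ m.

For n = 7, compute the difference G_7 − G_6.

[0] 7 ≡ 5 + 2 (base 5). Lift 6: 8. −1: 7.
[1] 7 ≡ 6 + 1 (base 6). Lift 7: 8. −1: 7.
[2] 7 ≡ 7 (base 7). Lift 8: 8. −1: 7.
[3] 7 ≡ 7 (base 8). Lift 9: 7. −1: 6.
[4] 6 ≡ 6 (base 9). Lift 10: 6. −1: 5.
[5] 5 ≡ 5 (base 10). Lift 11: 5. −1: 4.
[6] 4 ≡ 4 (base 11). Lift 12: 4. −1: 3.

-1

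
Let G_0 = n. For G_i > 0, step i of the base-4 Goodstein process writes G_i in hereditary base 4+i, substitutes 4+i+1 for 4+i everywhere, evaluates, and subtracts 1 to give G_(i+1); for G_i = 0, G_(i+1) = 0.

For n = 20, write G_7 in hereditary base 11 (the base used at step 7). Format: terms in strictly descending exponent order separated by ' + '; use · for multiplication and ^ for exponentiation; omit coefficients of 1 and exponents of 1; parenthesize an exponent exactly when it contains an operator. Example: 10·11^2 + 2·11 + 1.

9·11 + 8

G_0=20  [base 4] 4^2 + 4  →[4↦5]→  5^2 + 5 = 30  −1 ⇒ G_1=29
G_1=29  [base 5] 5^2 + 4  →[5↦6]→  6^2 + 4 = 40  −1 ⇒ G_2=39
G_2=39  [base 6] 6^2 + 3  →[6↦7]→  7^2 + 3 = 52  −1 ⇒ G_3=51
G_3=51  [base 7] 7^2 + 2  →[7↦8]→  8^2 + 2 = 66  −1 ⇒ G_4=65
G_4=65  [base 8] 8^2 + 1  →[8↦9]→  9^2 + 1 = 82  −1 ⇒ G_5=81
G_5=81  [base 9] 9^2  →[9↦10]→  10^2 = 100  −1 ⇒ G_6=99
G_6=99  [base 10] 9·10 + 9  →[10↦11]→  9·11 + 9 = 108  −1 ⇒ G_7=107
G_7=107  [base 11] 9·11 + 8  →[11↦12]→  9·12 + 8 = 116  −1 ⇒ G_8=115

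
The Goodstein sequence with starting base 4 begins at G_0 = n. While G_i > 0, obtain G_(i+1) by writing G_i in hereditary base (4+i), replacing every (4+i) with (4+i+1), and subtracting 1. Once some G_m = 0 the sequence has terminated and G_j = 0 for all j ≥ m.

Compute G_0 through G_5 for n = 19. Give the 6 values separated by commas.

19, 27, 37, 49, 63, 69

(0) 19|_4 = 4^2 + 3 ↦ 5^2 + 3|_5 = 28 ⇒ 27
(1) 27|_5 = 5^2 + 2 ↦ 6^2 + 2|_6 = 38 ⇒ 37
(2) 37|_6 = 6^2 + 1 ↦ 7^2 + 1|_7 = 50 ⇒ 49
(3) 49|_7 = 7^2 ↦ 8^2|_8 = 64 ⇒ 63
(4) 63|_8 = 7·8 + 7 ↦ 7·9 + 7|_9 = 70 ⇒ 69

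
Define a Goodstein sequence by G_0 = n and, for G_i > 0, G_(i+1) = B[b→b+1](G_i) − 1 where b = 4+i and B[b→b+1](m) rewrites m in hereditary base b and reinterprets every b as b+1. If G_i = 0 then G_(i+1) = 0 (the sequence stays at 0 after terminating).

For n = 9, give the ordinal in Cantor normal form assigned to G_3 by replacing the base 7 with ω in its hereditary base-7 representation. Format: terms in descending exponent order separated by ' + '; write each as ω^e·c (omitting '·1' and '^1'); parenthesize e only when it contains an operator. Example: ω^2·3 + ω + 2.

G_0=9  [base 4] 2·4 + 1  →[4↦5]→  2·5 + 1 = 11  −1 ⇒ G_1=10
G_1=10  [base 5] 2·5  →[5↦6]→  2·6 = 12  −1 ⇒ G_2=11
G_2=11  [base 6] 6 + 5  →[6↦7]→  7 + 5 = 12  −1 ⇒ G_3=11
G_3=11  [base 7] 7 + 4  →[7↦8]→  8 + 4 = 12  −1 ⇒ G_4=11

ω + 4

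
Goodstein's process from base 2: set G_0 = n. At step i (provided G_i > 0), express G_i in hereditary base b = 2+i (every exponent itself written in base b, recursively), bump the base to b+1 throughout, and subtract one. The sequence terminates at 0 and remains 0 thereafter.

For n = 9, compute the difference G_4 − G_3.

130901

(0) 9|_2 = 2^(2 + 1) + 1 ↦ 3^(3 + 1) + 1|_3 = 82 ⇒ 81
(1) 81|_3 = 3^(3 + 1) ↦ 4^(4 + 1)|_4 = 1024 ⇒ 1023
(2) 1023|_4 = 3·4^4 + 3·4^3 + 3·4^2 + 3·4 + 3 ↦ 3·5^5 + 3·5^3 + 3·5^2 + 3·5 + 3|_5 = 9843 ⇒ 9842
(3) 9842|_5 = 3·5^5 + 3·5^3 + 3·5^2 + 3·5 + 2 ↦ 3·6^6 + 3·6^3 + 3·6^2 + 3·6 + 2|_6 = 140744 ⇒ 140743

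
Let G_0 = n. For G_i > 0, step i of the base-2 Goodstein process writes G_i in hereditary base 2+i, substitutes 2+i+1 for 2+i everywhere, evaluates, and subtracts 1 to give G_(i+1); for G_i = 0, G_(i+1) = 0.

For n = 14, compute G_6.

(0) 14|_2 = 2^(2 + 1) + 2^2 + 2 ↦ 3^(3 + 1) + 3^3 + 3|_3 = 111 ⇒ 110
(1) 110|_3 = 3^(3 + 1) + 3^3 + 2 ↦ 4^(4 + 1) + 4^4 + 2|_4 = 1282 ⇒ 1281
(2) 1281|_4 = 4^(4 + 1) + 4^4 + 1 ↦ 5^(5 + 1) + 5^5 + 1|_5 = 18751 ⇒ 18750
(3) 18750|_5 = 5^(5 + 1) + 5^5 ↦ 6^(6 + 1) + 6^6|_6 = 326592 ⇒ 326591
(4) 326591|_6 = 6^(6 + 1) + 5·6^5 + 5·6^4 + 5·6^3 + 5·6^2 + 5·6 + 5 ↦ 7^(7 + 1) + 5·7^5 + 5·7^4 + 5·7^3 + 5·7^2 + 5·7 + 5|_7 = 5862841 ⇒ 5862840
(5) 5862840|_7 = 7^(7 + 1) + 5·7^5 + 5·7^4 + 5·7^3 + 5·7^2 + 5·7 + 4 ↦ 8^(8 + 1) + 5·8^5 + 5·8^4 + 5·8^3 + 5·8^2 + 5·8 + 4|_8 = 134404972 ⇒ 134404971

134404971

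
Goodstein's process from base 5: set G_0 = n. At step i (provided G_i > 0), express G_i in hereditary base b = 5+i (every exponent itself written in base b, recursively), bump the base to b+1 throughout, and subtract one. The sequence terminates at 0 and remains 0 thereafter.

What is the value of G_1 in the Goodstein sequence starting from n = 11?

12

(0) 11|_5 = 2·5 + 1 ↦ 2·6 + 1|_6 = 13 ⇒ 12
(1) 12|_6 = 2·6 ↦ 2·7|_7 = 14 ⇒ 13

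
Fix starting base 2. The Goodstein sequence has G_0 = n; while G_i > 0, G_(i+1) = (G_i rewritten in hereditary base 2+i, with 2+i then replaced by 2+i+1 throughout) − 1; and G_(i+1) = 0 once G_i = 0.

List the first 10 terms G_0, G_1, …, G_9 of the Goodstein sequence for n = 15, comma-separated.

15, 111, 1283, 18752, 326593, 6588344, 150994943, 3524450280, 100077777775, 3138578427934

(0) 15|_2 = 2^(2 + 1) + 2^2 + 2 + 1 ↦ 3^(3 + 1) + 3^3 + 3 + 1|_3 = 112 ⇒ 111
(1) 111|_3 = 3^(3 + 1) + 3^3 + 3 ↦ 4^(4 + 1) + 4^4 + 4|_4 = 1284 ⇒ 1283
(2) 1283|_4 = 4^(4 + 1) + 4^4 + 3 ↦ 5^(5 + 1) + 5^5 + 3|_5 = 18753 ⇒ 18752
(3) 18752|_5 = 5^(5 + 1) + 5^5 + 2 ↦ 6^(6 + 1) + 6^6 + 2|_6 = 326594 ⇒ 326593
(4) 326593|_6 = 6^(6 + 1) + 6^6 + 1 ↦ 7^(7 + 1) + 7^7 + 1|_7 = 6588345 ⇒ 6588344
(5) 6588344|_7 = 7^(7 + 1) + 7^7 ↦ 8^(8 + 1) + 8^8|_8 = 150994944 ⇒ 150994943
(6) 150994943|_8 = 8^(8 + 1) + 7·8^7 + 7·8^6 + 7·8^5 + 7·8^4 + 7·8^3 + 7·8^2 + 7·8 + 7 ↦ 9^(9 + 1) + 7·9^7 + 7·9^6 + 7·9^5 + 7·9^4 + 7·9^3 + 7·9^2 + 7·9 + 7|_9 = 3524450281 ⇒ 3524450280
(7) 3524450280|_9 = 9^(9 + 1) + 7·9^7 + 7·9^6 + 7·9^5 + 7·9^4 + 7·9^3 + 7·9^2 + 7·9 + 6 ↦ 10^(10 + 1) + 7·10^7 + 7·10^6 + 7·10^5 + 7·10^4 + 7·10^3 + 7·10^2 + 7·10 + 6|_10 = 100077777776 ⇒ 100077777775
(8) 100077777775|_10 = 10^(10 + 1) + 7·10^7 + 7·10^6 + 7·10^5 + 7·10^4 + 7·10^3 + 7·10^2 + 7·10 + 5 ↦ 11^(11 + 1) + 7·11^7 + 7·11^6 + 7·11^5 + 7·11^4 + 7·11^3 + 7·11^2 + 7·11 + 5|_11 = 3138578427935 ⇒ 3138578427934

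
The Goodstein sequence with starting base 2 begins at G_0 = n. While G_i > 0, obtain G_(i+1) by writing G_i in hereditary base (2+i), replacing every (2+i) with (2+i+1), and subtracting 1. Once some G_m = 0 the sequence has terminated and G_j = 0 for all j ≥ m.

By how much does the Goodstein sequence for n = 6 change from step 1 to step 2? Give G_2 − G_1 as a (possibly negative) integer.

G_0 = 6. HB_2(6) = 2^2 + 2. Bump = 30. G_1 = 29.
G_1 = 29. HB_3(29) = 3^3 + 2. Bump = 258. G_2 = 257.

228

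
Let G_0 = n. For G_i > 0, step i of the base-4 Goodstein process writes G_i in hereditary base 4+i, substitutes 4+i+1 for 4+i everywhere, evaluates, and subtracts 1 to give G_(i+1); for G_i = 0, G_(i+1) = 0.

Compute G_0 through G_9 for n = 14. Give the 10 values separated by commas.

14, 16, 18, 20, 21, 22, 23, 24, 25, 26

G_0 = 14. HB_4(14) = 3·4 + 2. Bump = 17. G_1 = 16.
G_1 = 16. HB_5(16) = 3·5 + 1. Bump = 19. G_2 = 18.
G_2 = 18. HB_6(18) = 3·6. Bump = 21. G_3 = 20.
G_3 = 20. HB_7(20) = 2·7 + 6. Bump = 22. G_4 = 21.
G_4 = 21. HB_8(21) = 2·8 + 5. Bump = 23. G_5 = 22.
G_5 = 22. HB_9(22) = 2·9 + 4. Bump = 24. G_6 = 23.
G_6 = 23. HB_10(23) = 2·10 + 3. Bump = 25. G_7 = 24.
G_7 = 24. HB_11(24) = 2·11 + 2. Bump = 26. G_8 = 25.
G_8 = 25. HB_12(25) = 2·12 + 1. Bump = 27. G_9 = 26.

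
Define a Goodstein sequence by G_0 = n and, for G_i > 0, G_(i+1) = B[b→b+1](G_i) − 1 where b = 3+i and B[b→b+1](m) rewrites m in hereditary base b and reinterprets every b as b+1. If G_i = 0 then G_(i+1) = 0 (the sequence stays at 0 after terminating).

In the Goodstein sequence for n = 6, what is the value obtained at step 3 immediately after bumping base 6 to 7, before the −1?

step 0: 6 = 2·3; sub 4 for 3: 2·4; = 8; G_1 = 8−1 = 7
step 1: 7 = 4 + 3; sub 5 for 4: 5 + 3; = 8; G_2 = 8−1 = 7
step 2: 7 = 5 + 2; sub 6 for 5: 6 + 2; = 8; G_3 = 8−1 = 7
step 3: 7 = 6 + 1; sub 7 for 6: 7 + 1; = 8; G_4 = 8−1 = 7

8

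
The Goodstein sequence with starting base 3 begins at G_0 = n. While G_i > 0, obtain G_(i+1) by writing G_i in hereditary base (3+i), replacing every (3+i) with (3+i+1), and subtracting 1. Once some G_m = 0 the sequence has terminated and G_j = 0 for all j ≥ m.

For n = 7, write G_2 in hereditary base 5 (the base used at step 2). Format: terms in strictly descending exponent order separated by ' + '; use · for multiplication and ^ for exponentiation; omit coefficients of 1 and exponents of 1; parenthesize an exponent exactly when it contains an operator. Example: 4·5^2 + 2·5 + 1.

5 + 4

G_0=7  [base 3] 2·3 + 1  →[3↦4]→  2·4 + 1 = 9  −1 ⇒ G_1=8
G_1=8  [base 4] 2·4  →[4↦5]→  2·5 = 10  −1 ⇒ G_2=9
G_2=9  [base 5] 5 + 4  →[5↦6]→  6 + 4 = 10  −1 ⇒ G_3=9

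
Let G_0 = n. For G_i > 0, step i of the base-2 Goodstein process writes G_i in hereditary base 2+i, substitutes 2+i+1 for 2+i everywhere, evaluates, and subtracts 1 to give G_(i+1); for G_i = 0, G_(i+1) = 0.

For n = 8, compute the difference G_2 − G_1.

473

G_0=8  [base 2] 2^(2 + 1)  →[2↦3]→  3^(3 + 1) = 81  −1 ⇒ G_1=80
G_1=80  [base 3] 2·3^3 + 2·3^2 + 2·3 + 2  →[3↦4]→  2·4^4 + 2·4^2 + 2·4 + 2 = 554  −1 ⇒ G_2=553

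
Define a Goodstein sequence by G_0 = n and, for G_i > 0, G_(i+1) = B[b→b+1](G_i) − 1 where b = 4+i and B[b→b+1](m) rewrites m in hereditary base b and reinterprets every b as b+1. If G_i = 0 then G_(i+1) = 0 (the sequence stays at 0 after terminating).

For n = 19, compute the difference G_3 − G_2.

(0) 19|_4 = 4^2 + 3 ↦ 5^2 + 3|_5 = 28 ⇒ 27
(1) 27|_5 = 5^2 + 2 ↦ 6^2 + 2|_6 = 38 ⇒ 37
(2) 37|_6 = 6^2 + 1 ↦ 7^2 + 1|_7 = 50 ⇒ 49

12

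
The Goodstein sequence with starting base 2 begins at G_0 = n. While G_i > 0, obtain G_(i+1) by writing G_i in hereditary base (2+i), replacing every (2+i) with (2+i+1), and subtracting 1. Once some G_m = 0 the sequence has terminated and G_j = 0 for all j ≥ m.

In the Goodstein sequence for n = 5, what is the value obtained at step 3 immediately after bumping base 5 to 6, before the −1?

776

step 0: 5 = 2^2 + 1; sub 3 for 2: 3^3 + 1; = 28; G_1 = 28−1 = 27
step 1: 27 = 3^3; sub 4 for 3: 4^4; = 256; G_2 = 256−1 = 255
step 2: 255 = 3·4^3 + 3·4^2 + 3·4 + 3; sub 5 for 4: 3·5^3 + 3·5^2 + 3·5 + 3; = 468; G_3 = 468−1 = 467
step 3: 467 = 3·5^3 + 3·5^2 + 3·5 + 2; sub 6 for 5: 3·6^3 + 3·6^2 + 3·6 + 2; = 776; G_4 = 776−1 = 775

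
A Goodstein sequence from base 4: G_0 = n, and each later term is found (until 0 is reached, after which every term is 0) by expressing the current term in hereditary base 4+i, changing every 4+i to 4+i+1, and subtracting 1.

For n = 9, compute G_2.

i=0: 9 = 2·4 + 1 (b=4); 4→5: 2·5 + 1 = 11; 11−1 = 10
i=1: 10 = 2·5 (b=5); 5→6: 2·6 = 12; 12−1 = 11
i=2: 11 = 6 + 5 (b=6); 6→7: 7 + 5 = 12; 12−1 = 11

11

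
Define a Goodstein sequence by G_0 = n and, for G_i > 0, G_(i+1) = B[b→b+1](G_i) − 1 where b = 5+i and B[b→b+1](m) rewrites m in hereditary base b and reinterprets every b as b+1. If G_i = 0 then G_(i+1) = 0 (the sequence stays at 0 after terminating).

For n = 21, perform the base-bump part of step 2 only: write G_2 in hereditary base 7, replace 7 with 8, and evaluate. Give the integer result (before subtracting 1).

30

21 —HB5→ 4·5 + 1 —bump→ 4·6 + 1 = 25 —(−1)→ 24
24 —HB6→ 4·6 —bump→ 4·7 = 28 —(−1)→ 27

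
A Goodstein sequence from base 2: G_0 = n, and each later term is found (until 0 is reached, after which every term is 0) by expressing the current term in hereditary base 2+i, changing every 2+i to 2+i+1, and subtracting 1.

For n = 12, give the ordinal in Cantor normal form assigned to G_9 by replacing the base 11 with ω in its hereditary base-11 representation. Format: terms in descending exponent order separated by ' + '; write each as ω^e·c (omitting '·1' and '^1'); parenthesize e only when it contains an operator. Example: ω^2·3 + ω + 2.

step 0: 12 = 2^(2 + 1) + 2^2; sub 3 for 2: 3^(3 + 1) + 3^3; = 108; G_1 = 108−1 = 107
step 1: 107 = 3^(3 + 1) + 2·3^2 + 2·3 + 2; sub 4 for 3: 4^(4 + 1) + 2·4^2 + 2·4 + 2; = 1066; G_2 = 1066−1 = 1065
step 2: 1065 = 4^(4 + 1) + 2·4^2 + 2·4 + 1; sub 5 for 4: 5^(5 + 1) + 2·5^2 + 2·5 + 1; = 15686; G_3 = 15686−1 = 15685
step 3: 15685 = 5^(5 + 1) + 2·5^2 + 2·5; sub 6 for 5: 6^(6 + 1) + 2·6^2 + 2·6; = 280020; G_4 = 280020−1 = 280019
step 4: 280019 = 6^(6 + 1) + 2·6^2 + 6 + 5; sub 7 for 6: 7^(7 + 1) + 2·7^2 + 7 + 5; = 5764911; G_5 = 5764911−1 = 5764910
step 5: 5764910 = 7^(7 + 1) + 2·7^2 + 7 + 4; sub 8 for 7: 8^(8 + 1) + 2·8^2 + 8 + 4; = 134217868; G_6 = 134217868−1 = 134217867
step 6: 134217867 = 8^(8 + 1) + 2·8^2 + 8 + 3; sub 9 for 8: 9^(9 + 1) + 2·9^2 + 9 + 3; = 3486784575; G_7 = 3486784575−1 = 3486784574
step 7: 3486784574 = 9^(9 + 1) + 2·9^2 + 9 + 2; sub 10 for 9: 10^(10 + 1) + 2·10^2 + 10 + 2; = 100000000212; G_8 = 100000000212−1 = 100000000211
step 8: 100000000211 = 10^(10 + 1) + 2·10^2 + 10 + 1; sub 11 for 10: 11^(11 + 1) + 2·11^2 + 11 + 1; = 3138428376975; G_9 = 3138428376975−1 = 3138428376974

ω^(ω + 1) + ω^2·2 + ω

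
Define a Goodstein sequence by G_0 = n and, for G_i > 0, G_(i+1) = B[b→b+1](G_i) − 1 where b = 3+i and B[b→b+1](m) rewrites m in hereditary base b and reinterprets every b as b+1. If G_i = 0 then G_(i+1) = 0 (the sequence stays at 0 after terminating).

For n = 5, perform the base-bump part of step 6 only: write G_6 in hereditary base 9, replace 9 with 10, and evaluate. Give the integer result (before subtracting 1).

2

base 3: 5 = 3 + 2; at 4: 4 + 2 = 6; next = 5
base 4: 5 = 4 + 1; at 5: 5 + 1 = 6; next = 5
base 5: 5 = 5; at 6: 6 = 6; next = 5
base 6: 5 = 5; at 7: 5 = 5; next = 4
base 7: 4 = 4; at 8: 4 = 4; next = 3
base 8: 3 = 3; at 9: 3 = 3; next = 2
base 9: 2 = 2; at 10: 2 = 2; next = 1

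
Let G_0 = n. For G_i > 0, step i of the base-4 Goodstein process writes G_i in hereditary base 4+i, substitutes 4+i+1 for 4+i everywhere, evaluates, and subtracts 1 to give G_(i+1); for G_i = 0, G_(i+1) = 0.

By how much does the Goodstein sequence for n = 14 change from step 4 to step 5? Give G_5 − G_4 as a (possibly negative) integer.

1

(0) 14|_4 = 3·4 + 2 ↦ 3·5 + 2|_5 = 17 ⇒ 16
(1) 16|_5 = 3·5 + 1 ↦ 3·6 + 1|_6 = 19 ⇒ 18
(2) 18|_6 = 3·6 ↦ 3·7|_7 = 21 ⇒ 20
(3) 20|_7 = 2·7 + 6 ↦ 2·8 + 6|_8 = 22 ⇒ 21
(4) 21|_8 = 2·8 + 5 ↦ 2·9 + 5|_9 = 23 ⇒ 22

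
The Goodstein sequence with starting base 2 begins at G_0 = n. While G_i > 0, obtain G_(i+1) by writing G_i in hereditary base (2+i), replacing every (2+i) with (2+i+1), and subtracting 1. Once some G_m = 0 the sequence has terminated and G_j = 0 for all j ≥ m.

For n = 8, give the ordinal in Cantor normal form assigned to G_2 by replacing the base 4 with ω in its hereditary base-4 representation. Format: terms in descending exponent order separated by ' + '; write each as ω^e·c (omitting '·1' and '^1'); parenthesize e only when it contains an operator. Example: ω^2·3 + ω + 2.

G_0=8  [base 2] 2^(2 + 1)  →[2↦3]→  3^(3 + 1) = 81  −1 ⇒ G_1=80
G_1=80  [base 3] 2·3^3 + 2·3^2 + 2·3 + 2  →[3↦4]→  2·4^4 + 2·4^2 + 2·4 + 2 = 554  −1 ⇒ G_2=553

ω^ω·2 + ω^2·2 + ω·2 + 1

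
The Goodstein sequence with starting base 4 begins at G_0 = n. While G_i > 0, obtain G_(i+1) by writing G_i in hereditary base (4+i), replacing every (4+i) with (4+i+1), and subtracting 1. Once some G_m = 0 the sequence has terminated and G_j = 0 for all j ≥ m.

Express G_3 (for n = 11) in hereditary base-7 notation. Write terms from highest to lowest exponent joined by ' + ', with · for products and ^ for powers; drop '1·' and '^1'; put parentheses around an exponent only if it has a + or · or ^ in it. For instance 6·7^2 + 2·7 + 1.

[0] 11 ≡ 2·4 + 3 (base 4). Lift 5: 13. −1: 12.
[1] 12 ≡ 2·5 + 2 (base 5). Lift 6: 14. −1: 13.
[2] 13 ≡ 2·6 + 1 (base 6). Lift 7: 15. −1: 14.
[3] 14 ≡ 2·7 (base 7). Lift 8: 16. −1: 15.

2·7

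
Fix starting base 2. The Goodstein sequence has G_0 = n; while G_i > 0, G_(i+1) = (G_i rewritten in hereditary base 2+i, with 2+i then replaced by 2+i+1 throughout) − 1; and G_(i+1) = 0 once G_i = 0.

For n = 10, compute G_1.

i=0: 10 = 2^(2 + 1) + 2 (b=2); 2→3: 3^(3 + 1) + 3 = 84; 84−1 = 83
i=1: 83 = 3^(3 + 1) + 2 (b=3); 3→4: 4^(4 + 1) + 2 = 1026; 1026−1 = 1025

83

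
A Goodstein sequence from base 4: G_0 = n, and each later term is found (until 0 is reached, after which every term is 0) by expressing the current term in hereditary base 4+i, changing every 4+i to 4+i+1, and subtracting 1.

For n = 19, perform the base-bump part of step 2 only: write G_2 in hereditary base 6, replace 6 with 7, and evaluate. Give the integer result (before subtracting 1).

50

i=0: 19 = 4^2 + 3 (b=4); 4→5: 5^2 + 3 = 28; 28−1 = 27
i=1: 27 = 5^2 + 2 (b=5); 5→6: 6^2 + 2 = 38; 38−1 = 37
i=2: 37 = 6^2 + 1 (b=6); 6→7: 7^2 + 1 = 50; 50−1 = 49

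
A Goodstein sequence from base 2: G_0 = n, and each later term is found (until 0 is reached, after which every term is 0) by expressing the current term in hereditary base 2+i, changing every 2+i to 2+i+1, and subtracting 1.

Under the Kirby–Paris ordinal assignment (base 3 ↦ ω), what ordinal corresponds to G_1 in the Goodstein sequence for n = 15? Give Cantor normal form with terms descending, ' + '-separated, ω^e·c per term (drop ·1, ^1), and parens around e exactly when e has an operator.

G_0 = 15. HB_2(15) = 2^(2 + 1) + 2^2 + 2 + 1. Bump = 112. G_1 = 111.
G_1 = 111. HB_3(111) = 3^(3 + 1) + 3^3 + 3. Bump = 1284. G_2 = 1283.

ω^(ω + 1) + ω^ω + ω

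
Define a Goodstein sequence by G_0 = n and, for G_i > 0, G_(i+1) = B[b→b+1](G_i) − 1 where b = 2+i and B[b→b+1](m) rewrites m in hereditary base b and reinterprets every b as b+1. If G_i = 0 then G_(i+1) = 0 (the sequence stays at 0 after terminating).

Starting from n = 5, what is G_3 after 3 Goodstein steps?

(0) 5|_2 = 2^2 + 1 ↦ 3^3 + 1|_3 = 28 ⇒ 27
(1) 27|_3 = 3^3 ↦ 4^4|_4 = 256 ⇒ 255
(2) 255|_4 = 3·4^3 + 3·4^2 + 3·4 + 3 ↦ 3·5^3 + 3·5^2 + 3·5 + 3|_5 = 468 ⇒ 467
(3) 467|_5 = 3·5^3 + 3·5^2 + 3·5 + 2 ↦ 3·6^3 + 3·6^2 + 3·6 + 2|_6 = 776 ⇒ 775

467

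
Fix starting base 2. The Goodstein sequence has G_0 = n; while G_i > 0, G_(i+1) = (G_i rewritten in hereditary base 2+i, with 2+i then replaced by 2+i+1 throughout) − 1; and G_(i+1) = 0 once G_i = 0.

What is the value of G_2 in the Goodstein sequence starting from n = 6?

G_0 = 6. HB_2(6) = 2^2 + 2. Bump = 30. G_1 = 29.
G_1 = 29. HB_3(29) = 3^3 + 2. Bump = 258. G_2 = 257.

257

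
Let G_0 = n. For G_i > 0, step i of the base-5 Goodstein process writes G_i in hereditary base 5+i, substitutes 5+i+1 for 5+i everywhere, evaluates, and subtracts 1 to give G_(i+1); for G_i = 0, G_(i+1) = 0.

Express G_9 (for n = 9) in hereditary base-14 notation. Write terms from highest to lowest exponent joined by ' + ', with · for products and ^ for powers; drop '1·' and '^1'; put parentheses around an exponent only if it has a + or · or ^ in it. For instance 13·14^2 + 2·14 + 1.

5

base 5: 9 = 5 + 4; at 6: 6 + 4 = 10; next = 9
base 6: 9 = 6 + 3; at 7: 7 + 3 = 10; next = 9
base 7: 9 = 7 + 2; at 8: 8 + 2 = 10; next = 9
base 8: 9 = 8 + 1; at 9: 9 + 1 = 10; next = 9
base 9: 9 = 9; at 10: 10 = 10; next = 9
base 10: 9 = 9; at 11: 9 = 9; next = 8
base 11: 8 = 8; at 12: 8 = 8; next = 7
base 12: 7 = 7; at 13: 7 = 7; next = 6
base 13: 6 = 6; at 14: 6 = 6; next = 5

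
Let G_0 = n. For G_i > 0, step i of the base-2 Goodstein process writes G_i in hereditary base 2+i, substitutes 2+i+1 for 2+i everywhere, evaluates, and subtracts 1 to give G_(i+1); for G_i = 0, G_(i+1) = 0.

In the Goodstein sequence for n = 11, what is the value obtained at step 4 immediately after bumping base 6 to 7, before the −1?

step 0: 11 = 2^(2 + 1) + 2 + 1; sub 3 for 2: 3^(3 + 1) + 3 + 1; = 85; G_1 = 85−1 = 84
step 1: 84 = 3^(3 + 1) + 3; sub 4 for 3: 4^(4 + 1) + 4; = 1028; G_2 = 1028−1 = 1027
step 2: 1027 = 4^(4 + 1) + 3; sub 5 for 4: 5^(5 + 1) + 3; = 15628; G_3 = 15628−1 = 15627
step 3: 15627 = 5^(5 + 1) + 2; sub 6 for 5: 6^(6 + 1) + 2; = 279938; G_4 = 279938−1 = 279937

5764802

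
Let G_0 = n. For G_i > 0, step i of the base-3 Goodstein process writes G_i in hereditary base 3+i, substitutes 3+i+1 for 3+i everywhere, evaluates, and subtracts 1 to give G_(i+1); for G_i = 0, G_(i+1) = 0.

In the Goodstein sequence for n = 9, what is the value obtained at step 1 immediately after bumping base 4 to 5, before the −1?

G_0=9  [base 3] 3^2  →[3↦4]→  4^2 = 16  −1 ⇒ G_1=15
G_1=15  [base 4] 3·4 + 3  →[4↦5]→  3·5 + 3 = 18  −1 ⇒ G_2=17

18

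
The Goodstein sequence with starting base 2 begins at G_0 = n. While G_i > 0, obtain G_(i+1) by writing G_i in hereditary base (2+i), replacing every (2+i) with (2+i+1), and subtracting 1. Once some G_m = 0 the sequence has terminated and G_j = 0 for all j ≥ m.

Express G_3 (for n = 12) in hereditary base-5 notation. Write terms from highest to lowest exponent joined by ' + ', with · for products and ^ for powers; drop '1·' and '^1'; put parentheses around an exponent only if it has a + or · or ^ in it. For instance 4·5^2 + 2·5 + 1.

G_0=12  [base 2] 2^(2 + 1) + 2^2  →[2↦3]→  3^(3 + 1) + 3^3 = 108  −1 ⇒ G_1=107
G_1=107  [base 3] 3^(3 + 1) + 2·3^2 + 2·3 + 2  →[3↦4]→  4^(4 + 1) + 2·4^2 + 2·4 + 2 = 1066  −1 ⇒ G_2=1065
G_2=1065  [base 4] 4^(4 + 1) + 2·4^2 + 2·4 + 1  →[4↦5]→  5^(5 + 1) + 2·5^2 + 2·5 + 1 = 15686  −1 ⇒ G_3=15685
G_3=15685  [base 5] 5^(5 + 1) + 2·5^2 + 2·5  →[5↦6]→  6^(6 + 1) + 2·6^2 + 2·6 = 280020  −1 ⇒ G_4=280019

5^(5 + 1) + 2·5^2 + 2·5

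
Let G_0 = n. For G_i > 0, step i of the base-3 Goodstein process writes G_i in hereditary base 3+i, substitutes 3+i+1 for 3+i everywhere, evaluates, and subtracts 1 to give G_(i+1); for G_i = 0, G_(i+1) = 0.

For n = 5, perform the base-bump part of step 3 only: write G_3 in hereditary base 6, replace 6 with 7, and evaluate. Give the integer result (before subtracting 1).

5

5 —HB3→ 3 + 2 —bump→ 4 + 2 = 6 —(−1)→ 5
5 —HB4→ 4 + 1 —bump→ 5 + 1 = 6 —(−1)→ 5
5 —HB5→ 5 —bump→ 6 = 6 —(−1)→ 5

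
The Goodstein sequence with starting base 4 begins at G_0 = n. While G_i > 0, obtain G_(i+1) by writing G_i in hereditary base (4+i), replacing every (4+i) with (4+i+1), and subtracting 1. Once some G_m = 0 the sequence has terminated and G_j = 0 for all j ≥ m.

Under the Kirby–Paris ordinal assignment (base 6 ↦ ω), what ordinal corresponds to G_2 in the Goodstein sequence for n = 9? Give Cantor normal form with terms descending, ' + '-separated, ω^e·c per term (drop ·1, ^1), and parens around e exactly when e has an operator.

9 —HB4→ 2·4 + 1 —bump→ 2·5 + 1 = 11 —(−1)→ 10
10 —HB5→ 2·5 —bump→ 2·6 = 12 —(−1)→ 11

ω + 5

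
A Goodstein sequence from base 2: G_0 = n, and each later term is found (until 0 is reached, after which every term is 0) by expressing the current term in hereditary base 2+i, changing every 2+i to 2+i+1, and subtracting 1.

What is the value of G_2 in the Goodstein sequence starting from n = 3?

G_0=3  [base 2] 2 + 1  →[2↦3]→  3 + 1 = 4  −1 ⇒ G_1=3
G_1=3  [base 3] 3  →[3↦4]→  4 = 4  −1 ⇒ G_2=3
G_2=3  [base 4] 3  →[4↦5]→  3 = 3  −1 ⇒ G_3=2

3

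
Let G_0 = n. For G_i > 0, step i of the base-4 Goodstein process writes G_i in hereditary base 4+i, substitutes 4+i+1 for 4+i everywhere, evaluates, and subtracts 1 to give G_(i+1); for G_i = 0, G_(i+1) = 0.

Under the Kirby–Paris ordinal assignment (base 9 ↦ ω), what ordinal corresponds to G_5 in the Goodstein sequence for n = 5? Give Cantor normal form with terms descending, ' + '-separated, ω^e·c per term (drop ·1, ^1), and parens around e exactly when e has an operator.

2

base 4: 5 = 4 + 1; at 5: 5 + 1 = 6; next = 5
base 5: 5 = 5; at 6: 6 = 6; next = 5
base 6: 5 = 5; at 7: 5 = 5; next = 4
base 7: 4 = 4; at 8: 4 = 4; next = 3
base 8: 3 = 3; at 9: 3 = 3; next = 2
base 9: 2 = 2; at 10: 2 = 2; next = 1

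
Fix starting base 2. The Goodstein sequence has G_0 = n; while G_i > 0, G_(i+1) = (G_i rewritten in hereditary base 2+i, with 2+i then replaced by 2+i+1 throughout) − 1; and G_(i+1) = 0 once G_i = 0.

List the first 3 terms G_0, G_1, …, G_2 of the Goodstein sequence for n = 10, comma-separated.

[0] 10 ≡ 2^(2 + 1) + 2 (base 2). Lift 3: 84. −1: 83.
[1] 83 ≡ 3^(3 + 1) + 2 (base 3). Lift 4: 1026. −1: 1025.

10, 83, 1025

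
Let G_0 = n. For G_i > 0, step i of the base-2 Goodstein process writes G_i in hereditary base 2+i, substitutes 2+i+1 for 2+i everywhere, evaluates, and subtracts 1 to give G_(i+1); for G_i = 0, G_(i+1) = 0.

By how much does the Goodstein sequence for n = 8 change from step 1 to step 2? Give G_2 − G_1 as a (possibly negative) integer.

base 2: 8 = 2^(2 + 1); at 3: 3^(3 + 1) = 81; next = 80
base 3: 80 = 2·3^3 + 2·3^2 + 2·3 + 2; at 4: 2·4^4 + 2·4^2 + 2·4 + 2 = 554; next = 553

473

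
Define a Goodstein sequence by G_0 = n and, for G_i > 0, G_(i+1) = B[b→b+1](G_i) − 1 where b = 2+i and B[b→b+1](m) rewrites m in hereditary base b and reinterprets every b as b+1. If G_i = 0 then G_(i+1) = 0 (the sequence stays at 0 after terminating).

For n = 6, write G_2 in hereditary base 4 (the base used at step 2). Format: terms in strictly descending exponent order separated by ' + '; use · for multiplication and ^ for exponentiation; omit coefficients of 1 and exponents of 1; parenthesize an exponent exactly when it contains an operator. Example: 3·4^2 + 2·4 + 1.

G_0 = 6. HB_2(6) = 2^2 + 2. Bump = 30. G_1 = 29.
G_1 = 29. HB_3(29) = 3^3 + 2. Bump = 258. G_2 = 257.
G_2 = 257. HB_4(257) = 4^4 + 1. Bump = 3126. G_3 = 3125.

4^4 + 1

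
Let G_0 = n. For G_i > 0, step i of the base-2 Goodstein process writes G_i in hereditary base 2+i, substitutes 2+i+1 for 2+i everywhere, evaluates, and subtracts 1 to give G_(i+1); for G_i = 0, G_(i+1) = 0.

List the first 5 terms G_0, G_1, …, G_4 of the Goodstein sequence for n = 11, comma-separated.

11, 84, 1027, 15627, 279937

[0] 11 ≡ 2^(2 + 1) + 2 + 1 (base 2). Lift 3: 85. −1: 84.
[1] 84 ≡ 3^(3 + 1) + 3 (base 3). Lift 4: 1028. −1: 1027.
[2] 1027 ≡ 4^(4 + 1) + 3 (base 4). Lift 5: 15628. −1: 15627.
[3] 15627 ≡ 5^(5 + 1) + 2 (base 5). Lift 6: 279938. −1: 279937.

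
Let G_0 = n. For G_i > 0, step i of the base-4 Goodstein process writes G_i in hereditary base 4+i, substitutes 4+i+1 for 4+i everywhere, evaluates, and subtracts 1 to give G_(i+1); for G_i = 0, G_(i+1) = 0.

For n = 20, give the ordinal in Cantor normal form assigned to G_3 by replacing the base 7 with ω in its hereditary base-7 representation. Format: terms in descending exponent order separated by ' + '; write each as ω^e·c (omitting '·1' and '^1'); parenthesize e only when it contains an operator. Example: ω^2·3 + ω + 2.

ω^2 + 2

step 0: 20 = 4^2 + 4; sub 5 for 4: 5^2 + 5; = 30; G_1 = 30−1 = 29
step 1: 29 = 5^2 + 4; sub 6 for 5: 6^2 + 4; = 40; G_2 = 40−1 = 39
step 2: 39 = 6^2 + 3; sub 7 for 6: 7^2 + 3; = 52; G_3 = 52−1 = 51
step 3: 51 = 7^2 + 2; sub 8 for 7: 8^2 + 2; = 66; G_4 = 66−1 = 65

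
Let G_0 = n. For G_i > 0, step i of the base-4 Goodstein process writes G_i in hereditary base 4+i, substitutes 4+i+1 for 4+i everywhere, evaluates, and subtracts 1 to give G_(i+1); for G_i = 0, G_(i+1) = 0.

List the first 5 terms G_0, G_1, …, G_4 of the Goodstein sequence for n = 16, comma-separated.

i=0: 16 = 4^2 (b=4); 4→5: 5^2 = 25; 25−1 = 24
i=1: 24 = 4·5 + 4 (b=5); 5→6: 4·6 + 4 = 28; 28−1 = 27
i=2: 27 = 4·6 + 3 (b=6); 6→7: 4·7 + 3 = 31; 31−1 = 30
i=3: 30 = 4·7 + 2 (b=7); 7→8: 4·8 + 2 = 34; 34−1 = 33

16, 24, 27, 30, 33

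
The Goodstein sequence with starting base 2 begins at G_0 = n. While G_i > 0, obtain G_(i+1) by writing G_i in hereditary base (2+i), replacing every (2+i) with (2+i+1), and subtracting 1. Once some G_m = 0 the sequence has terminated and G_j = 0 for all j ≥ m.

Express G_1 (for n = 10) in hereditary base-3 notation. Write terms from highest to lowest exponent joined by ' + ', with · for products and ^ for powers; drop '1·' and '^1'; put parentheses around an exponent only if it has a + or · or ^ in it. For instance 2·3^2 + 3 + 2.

3^(3 + 1) + 2

10 —HB2→ 2^(2 + 1) + 2 —bump→ 3^(3 + 1) + 3 = 84 —(−1)→ 83
83 —HB3→ 3^(3 + 1) + 2 —bump→ 4^(4 + 1) + 2 = 1026 —(−1)→ 1025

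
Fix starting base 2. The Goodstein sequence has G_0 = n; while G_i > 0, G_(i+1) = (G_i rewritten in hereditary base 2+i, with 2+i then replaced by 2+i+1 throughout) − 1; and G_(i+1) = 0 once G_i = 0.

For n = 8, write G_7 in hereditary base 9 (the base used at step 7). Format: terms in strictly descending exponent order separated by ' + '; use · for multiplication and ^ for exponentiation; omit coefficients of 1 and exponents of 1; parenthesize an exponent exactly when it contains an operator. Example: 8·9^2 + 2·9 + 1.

step 0: 8 = 2^(2 + 1); sub 3 for 2: 3^(3 + 1); = 81; G_1 = 81−1 = 80
step 1: 80 = 2·3^3 + 2·3^2 + 2·3 + 2; sub 4 for 3: 2·4^4 + 2·4^2 + 2·4 + 2; = 554; G_2 = 554−1 = 553
step 2: 553 = 2·4^4 + 2·4^2 + 2·4 + 1; sub 5 for 4: 2·5^5 + 2·5^2 + 2·5 + 1; = 6311; G_3 = 6311−1 = 6310
step 3: 6310 = 2·5^5 + 2·5^2 + 2·5; sub 6 for 5: 2·6^6 + 2·6^2 + 2·6; = 93396; G_4 = 93396−1 = 93395
step 4: 93395 = 2·6^6 + 2·6^2 + 6 + 5; sub 7 for 6: 2·7^7 + 2·7^2 + 7 + 5; = 1647196; G_5 = 1647196−1 = 1647195
step 5: 1647195 = 2·7^7 + 2·7^2 + 7 + 4; sub 8 for 7: 2·8^8 + 2·8^2 + 8 + 4; = 33554572; G_6 = 33554572−1 = 33554571
step 6: 33554571 = 2·8^8 + 2·8^2 + 8 + 3; sub 9 for 8: 2·9^9 + 2·9^2 + 9 + 3; = 774841152; G_7 = 774841152−1 = 774841151

2·9^9 + 2·9^2 + 9 + 2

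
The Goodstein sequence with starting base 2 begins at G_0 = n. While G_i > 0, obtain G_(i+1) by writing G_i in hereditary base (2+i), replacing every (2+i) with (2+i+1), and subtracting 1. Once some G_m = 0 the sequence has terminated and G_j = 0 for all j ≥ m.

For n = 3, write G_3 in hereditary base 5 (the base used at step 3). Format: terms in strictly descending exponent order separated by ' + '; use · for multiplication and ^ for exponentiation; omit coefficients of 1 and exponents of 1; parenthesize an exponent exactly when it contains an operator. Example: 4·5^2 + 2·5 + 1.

step 0: 3 = 2 + 1; sub 3 for 2: 3 + 1; = 4; G_1 = 4−1 = 3
step 1: 3 = 3; sub 4 for 3: 4; = 4; G_2 = 4−1 = 3
step 2: 3 = 3; sub 5 for 4: 3; = 3; G_3 = 3−1 = 2
step 3: 2 = 2; sub 6 for 5: 2; = 2; G_4 = 2−1 = 1

2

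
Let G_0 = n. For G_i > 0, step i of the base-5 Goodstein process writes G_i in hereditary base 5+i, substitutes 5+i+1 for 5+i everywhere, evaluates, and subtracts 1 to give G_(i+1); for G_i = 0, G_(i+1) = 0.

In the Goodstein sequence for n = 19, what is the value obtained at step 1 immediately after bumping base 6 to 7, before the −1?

base 5: 19 = 3·5 + 4; at 6: 3·6 + 4 = 22; next = 21
base 6: 21 = 3·6 + 3; at 7: 3·7 + 3 = 24; next = 23

24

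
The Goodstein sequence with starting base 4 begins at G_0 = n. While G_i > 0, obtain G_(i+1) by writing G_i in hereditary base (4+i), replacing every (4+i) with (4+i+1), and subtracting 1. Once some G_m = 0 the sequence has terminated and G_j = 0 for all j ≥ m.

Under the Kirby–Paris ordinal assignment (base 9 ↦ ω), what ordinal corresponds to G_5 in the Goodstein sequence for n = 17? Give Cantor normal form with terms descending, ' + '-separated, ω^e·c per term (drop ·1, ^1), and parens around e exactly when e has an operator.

ω·5 + 2

step 0: 17 = 4^2 + 1; sub 5 for 4: 5^2 + 1; = 26; G_1 = 26−1 = 25
step 1: 25 = 5^2; sub 6 for 5: 6^2; = 36; G_2 = 36−1 = 35
step 2: 35 = 5·6 + 5; sub 7 for 6: 5·7 + 5; = 40; G_3 = 40−1 = 39
step 3: 39 = 5·7 + 4; sub 8 for 7: 5·8 + 4; = 44; G_4 = 44−1 = 43
step 4: 43 = 5·8 + 3; sub 9 for 8: 5·9 + 3; = 48; G_5 = 48−1 = 47
step 5: 47 = 5·9 + 2; sub 10 for 9: 5·10 + 2; = 52; G_6 = 52−1 = 51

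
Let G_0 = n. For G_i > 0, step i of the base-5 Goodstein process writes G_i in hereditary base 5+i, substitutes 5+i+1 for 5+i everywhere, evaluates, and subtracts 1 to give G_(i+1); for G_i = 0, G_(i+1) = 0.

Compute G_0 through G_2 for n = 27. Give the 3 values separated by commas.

27, 37, 49

27 —HB5→ 5^2 + 2 —bump→ 6^2 + 2 = 38 —(−1)→ 37
37 —HB6→ 6^2 + 1 —bump→ 7^2 + 1 = 50 —(−1)→ 49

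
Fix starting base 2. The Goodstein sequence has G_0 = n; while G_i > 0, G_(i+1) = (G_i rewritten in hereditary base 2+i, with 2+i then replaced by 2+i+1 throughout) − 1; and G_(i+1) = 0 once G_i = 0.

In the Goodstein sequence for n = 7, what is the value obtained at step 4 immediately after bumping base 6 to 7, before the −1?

823544

base 2: 7 = 2^2 + 2 + 1; at 3: 3^3 + 3 + 1 = 31; next = 30
base 3: 30 = 3^3 + 3; at 4: 4^4 + 4 = 260; next = 259
base 4: 259 = 4^4 + 3; at 5: 5^5 + 3 = 3128; next = 3127
base 5: 3127 = 5^5 + 2; at 6: 6^6 + 2 = 46658; next = 46657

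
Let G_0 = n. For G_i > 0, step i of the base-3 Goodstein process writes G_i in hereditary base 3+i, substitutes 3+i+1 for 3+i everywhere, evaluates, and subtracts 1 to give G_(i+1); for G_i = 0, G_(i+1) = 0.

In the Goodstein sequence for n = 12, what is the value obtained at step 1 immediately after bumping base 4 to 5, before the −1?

28

12 —HB3→ 3^2 + 3 —bump→ 4^2 + 4 = 20 —(−1)→ 19
19 —HB4→ 4^2 + 3 —bump→ 5^2 + 3 = 28 —(−1)→ 27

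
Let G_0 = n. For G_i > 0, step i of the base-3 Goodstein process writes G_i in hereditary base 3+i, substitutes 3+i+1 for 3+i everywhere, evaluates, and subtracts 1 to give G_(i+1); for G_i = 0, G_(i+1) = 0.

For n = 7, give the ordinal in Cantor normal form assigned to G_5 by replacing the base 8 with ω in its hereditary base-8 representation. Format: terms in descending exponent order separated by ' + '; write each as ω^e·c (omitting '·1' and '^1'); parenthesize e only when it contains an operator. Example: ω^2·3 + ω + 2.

ω + 1

step 0: 7 = 2·3 + 1; sub 4 for 3: 2·4 + 1; = 9; G_1 = 9−1 = 8
step 1: 8 = 2·4; sub 5 for 4: 2·5; = 10; G_2 = 10−1 = 9
step 2: 9 = 5 + 4; sub 6 for 5: 6 + 4; = 10; G_3 = 10−1 = 9
step 3: 9 = 6 + 3; sub 7 for 6: 7 + 3; = 10; G_4 = 10−1 = 9
step 4: 9 = 7 + 2; sub 8 for 7: 8 + 2; = 10; G_5 = 10−1 = 9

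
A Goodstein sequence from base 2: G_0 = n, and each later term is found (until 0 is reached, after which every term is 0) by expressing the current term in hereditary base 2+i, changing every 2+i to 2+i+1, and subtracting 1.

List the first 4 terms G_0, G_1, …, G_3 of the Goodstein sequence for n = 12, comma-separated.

12, 107, 1065, 15685

(0) 12|_2 = 2^(2 + 1) + 2^2 ↦ 3^(3 + 1) + 3^3|_3 = 108 ⇒ 107
(1) 107|_3 = 3^(3 + 1) + 2·3^2 + 2·3 + 2 ↦ 4^(4 + 1) + 2·4^2 + 2·4 + 2|_4 = 1066 ⇒ 1065
(2) 1065|_4 = 4^(4 + 1) + 2·4^2 + 2·4 + 1 ↦ 5^(5 + 1) + 2·5^2 + 2·5 + 1|_5 = 15686 ⇒ 15685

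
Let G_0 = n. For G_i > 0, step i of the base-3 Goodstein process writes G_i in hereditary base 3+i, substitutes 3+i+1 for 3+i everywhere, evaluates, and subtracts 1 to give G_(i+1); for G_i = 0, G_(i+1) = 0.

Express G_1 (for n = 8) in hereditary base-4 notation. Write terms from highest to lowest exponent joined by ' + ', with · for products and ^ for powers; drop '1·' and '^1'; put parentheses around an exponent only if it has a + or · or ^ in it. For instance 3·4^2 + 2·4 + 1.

(0) 8|_3 = 2·3 + 2 ↦ 2·4 + 2|_4 = 10 ⇒ 9
(1) 9|_4 = 2·4 + 1 ↦ 2·5 + 1|_5 = 11 ⇒ 10

2·4 + 1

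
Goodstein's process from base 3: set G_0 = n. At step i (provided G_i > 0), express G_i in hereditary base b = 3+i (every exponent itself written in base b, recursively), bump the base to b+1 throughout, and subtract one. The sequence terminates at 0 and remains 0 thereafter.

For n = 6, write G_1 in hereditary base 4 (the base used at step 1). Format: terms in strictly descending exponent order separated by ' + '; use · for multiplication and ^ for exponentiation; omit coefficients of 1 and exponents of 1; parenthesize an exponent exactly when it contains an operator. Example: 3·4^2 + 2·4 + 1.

4 + 3

[0] 6 ≡ 2·3 (base 3). Lift 4: 8. −1: 7.
[1] 7 ≡ 4 + 3 (base 4). Lift 5: 8. −1: 7.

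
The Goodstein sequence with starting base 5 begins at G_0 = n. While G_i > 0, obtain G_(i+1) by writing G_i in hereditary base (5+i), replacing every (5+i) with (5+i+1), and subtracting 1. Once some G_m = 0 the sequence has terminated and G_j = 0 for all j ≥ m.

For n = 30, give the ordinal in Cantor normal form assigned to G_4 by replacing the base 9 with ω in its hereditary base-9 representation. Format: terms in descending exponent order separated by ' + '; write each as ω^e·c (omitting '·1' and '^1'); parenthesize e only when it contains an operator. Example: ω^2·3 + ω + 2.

ω^2 + 2

G_0=30  [base 5] 5^2 + 5  →[5↦6]→  6^2 + 6 = 42  −1 ⇒ G_1=41
G_1=41  [base 6] 6^2 + 5  →[6↦7]→  7^2 + 5 = 54  −1 ⇒ G_2=53
G_2=53  [base 7] 7^2 + 4  →[7↦8]→  8^2 + 4 = 68  −1 ⇒ G_3=67
G_3=67  [base 8] 8^2 + 3  →[8↦9]→  9^2 + 3 = 84  −1 ⇒ G_4=83
G_4=83  [base 9] 9^2 + 2  →[9↦10]→  10^2 + 2 = 102  −1 ⇒ G_5=101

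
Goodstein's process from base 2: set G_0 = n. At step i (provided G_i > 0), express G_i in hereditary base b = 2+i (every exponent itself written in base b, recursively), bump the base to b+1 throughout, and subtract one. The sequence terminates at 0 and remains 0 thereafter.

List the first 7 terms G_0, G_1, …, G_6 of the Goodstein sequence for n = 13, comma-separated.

13, 108, 1279, 16092, 280711, 5765998, 134219479

step 0: 13 = 2^(2 + 1) + 2^2 + 1; sub 3 for 2: 3^(3 + 1) + 3^3 + 1; = 109; G_1 = 109−1 = 108
step 1: 108 = 3^(3 + 1) + 3^3; sub 4 for 3: 4^(4 + 1) + 4^4; = 1280; G_2 = 1280−1 = 1279
step 2: 1279 = 4^(4 + 1) + 3·4^3 + 3·4^2 + 3·4 + 3; sub 5 for 4: 5^(5 + 1) + 3·5^3 + 3·5^2 + 3·5 + 3; = 16093; G_3 = 16093−1 = 16092
step 3: 16092 = 5^(5 + 1) + 3·5^3 + 3·5^2 + 3·5 + 2; sub 6 for 5: 6^(6 + 1) + 3·6^3 + 3·6^2 + 3·6 + 2; = 280712; G_4 = 280712−1 = 280711
step 4: 280711 = 6^(6 + 1) + 3·6^3 + 3·6^2 + 3·6 + 1; sub 7 for 6: 7^(7 + 1) + 3·7^3 + 3·7^2 + 3·7 + 1; = 5765999; G_5 = 5765999−1 = 5765998
step 5: 5765998 = 7^(7 + 1) + 3·7^3 + 3·7^2 + 3·7; sub 8 for 7: 8^(8 + 1) + 3·8^3 + 3·8^2 + 3·8; = 134219480; G_6 = 134219480−1 = 134219479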